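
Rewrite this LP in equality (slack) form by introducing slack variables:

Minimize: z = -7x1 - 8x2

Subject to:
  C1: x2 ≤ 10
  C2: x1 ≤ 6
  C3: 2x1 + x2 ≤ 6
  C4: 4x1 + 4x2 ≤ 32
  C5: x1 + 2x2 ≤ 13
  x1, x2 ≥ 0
min z = -7x1 - 8x2

s.t.
  x2 + s1 = 10
  x1 + s2 = 6
  2x1 + x2 + s3 = 6
  4x1 + 4x2 + s4 = 32
  x1 + 2x2 + s5 = 13
  x1, x2, s1, s2, s3, s4, s5 ≥ 0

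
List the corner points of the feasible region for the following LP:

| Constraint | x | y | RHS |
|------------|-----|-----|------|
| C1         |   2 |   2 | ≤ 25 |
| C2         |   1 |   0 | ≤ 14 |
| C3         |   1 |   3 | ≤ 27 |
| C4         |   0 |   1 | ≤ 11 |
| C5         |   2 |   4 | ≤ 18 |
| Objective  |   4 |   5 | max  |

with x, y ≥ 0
Each vertex is the intersection of two constraint boundaries that also satisfies all remaining constraints:
  x = 0 and y = 0 → (0, 0)
  2x + 4y = 18 and y = 0 → (9, 0)
  2x + 4y = 18 and x = 0 → (0, 4.5)

Vertices: (0, 0), (9, 0), (0, 4.5)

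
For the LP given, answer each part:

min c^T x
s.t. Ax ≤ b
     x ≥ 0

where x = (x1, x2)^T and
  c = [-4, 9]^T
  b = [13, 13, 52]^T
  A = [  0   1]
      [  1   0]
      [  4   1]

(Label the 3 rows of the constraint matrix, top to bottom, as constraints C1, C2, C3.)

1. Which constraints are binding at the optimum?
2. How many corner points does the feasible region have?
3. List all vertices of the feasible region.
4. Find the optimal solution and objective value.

1. C2, C3, x2 ≥ 0
2. 4
3. (0, 0), (13, 0), (9.75, 13), (0, 13)
4. x1 = 13, x2 = 0, z = -52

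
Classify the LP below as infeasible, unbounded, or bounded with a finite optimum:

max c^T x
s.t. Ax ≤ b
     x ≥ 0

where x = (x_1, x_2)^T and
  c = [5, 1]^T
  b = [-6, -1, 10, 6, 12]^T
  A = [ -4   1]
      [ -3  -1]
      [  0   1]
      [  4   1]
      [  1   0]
The point (1.5, 0) satisfies every constraint, so the LP is feasible; the constraints give x_1 ≤ 12 and x_2 ≤ 10, which with x_1, x_2 ≥ 0 keep the feasible region inside a bounded box. A feasible, bounded LP attains a finite optimum at a vertex.

Bounded optimum: z* = 7.5 at (1.5, 0).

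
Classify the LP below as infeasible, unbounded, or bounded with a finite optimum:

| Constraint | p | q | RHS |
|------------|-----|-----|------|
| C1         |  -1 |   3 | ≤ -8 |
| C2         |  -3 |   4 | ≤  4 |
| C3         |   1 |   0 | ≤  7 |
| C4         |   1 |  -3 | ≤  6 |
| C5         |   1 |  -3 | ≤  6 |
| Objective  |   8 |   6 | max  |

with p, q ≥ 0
C4 requires p - 3q ≤ 6, while C1 (-p + 3q ≤ -8) is equivalent to p - 3q ≥ 8. Together they would need 8 ≤ p - 3q ≤ 6, which is impossible since 8 > 6. No point satisfies all constraints.

The feasible region is empty; the LP is infeasible.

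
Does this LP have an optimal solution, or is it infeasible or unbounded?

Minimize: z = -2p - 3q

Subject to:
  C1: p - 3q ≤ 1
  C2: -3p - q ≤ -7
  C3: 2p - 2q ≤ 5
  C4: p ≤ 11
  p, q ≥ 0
Feasible point: (2, 1) satisfies every constraint, so the LP is feasible.
Direction d = (0, 1): for each constraint row a, a·d ≤ 0 —
  (1)(0) + (-3)(1) = -3 ≤ 0
  (-3)(0) + (-1)(1) = -1 ≤ 0
  (2)(0) + (-2)(1) = -2 ≤ 0
  (1)(0) + (0)(1) = 0 ≤ 0
and d ≥ 0, so (2, 1) + t·d stays feasible for every t ≥ 0. Along this ray z = -2p - 3q changes by -3 per unit t, so z → −∞.

Unbounded: there is a feasible ray along which z → −∞.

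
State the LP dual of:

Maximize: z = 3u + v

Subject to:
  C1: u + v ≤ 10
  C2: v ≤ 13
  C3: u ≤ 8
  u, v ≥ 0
Minimize: z = 10y1 + 13y2 + 8y3

Subject to:
  C1: -y1 - y3 ≤ -3
  C2: -y1 - y2 ≤ -1
  y1, y2, y3 ≥ 0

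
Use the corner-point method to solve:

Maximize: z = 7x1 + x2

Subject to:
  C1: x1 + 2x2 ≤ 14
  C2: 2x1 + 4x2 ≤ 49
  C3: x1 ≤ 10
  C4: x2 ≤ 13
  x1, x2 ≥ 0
x1 = 10, x2 = 2, z = 72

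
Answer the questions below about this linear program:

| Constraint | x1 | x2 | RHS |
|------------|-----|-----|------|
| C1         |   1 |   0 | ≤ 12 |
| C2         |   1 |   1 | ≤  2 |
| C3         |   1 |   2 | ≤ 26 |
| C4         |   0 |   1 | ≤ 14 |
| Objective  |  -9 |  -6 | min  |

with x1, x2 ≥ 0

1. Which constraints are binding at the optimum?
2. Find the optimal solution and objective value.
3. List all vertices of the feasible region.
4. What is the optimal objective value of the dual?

1. C2, x2 ≥ 0
2. x1 = 2, x2 = 0, z = -18
3. (0, 0), (2, 0), (0, 2)
4. -18 (by strong duality, equal to the primal optimum)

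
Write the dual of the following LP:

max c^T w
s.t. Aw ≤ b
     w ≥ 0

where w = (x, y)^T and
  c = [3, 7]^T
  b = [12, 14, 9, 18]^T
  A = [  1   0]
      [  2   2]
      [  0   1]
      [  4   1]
Minimize: z = 12y1 + 14y2 + 9y3 + 18y4

Subject to:
  C1: -y1 - 2y2 - 4y4 ≤ -3
  C2: -2y2 - y3 - y4 ≤ -7
  y1, y2, y3, y4 ≥ 0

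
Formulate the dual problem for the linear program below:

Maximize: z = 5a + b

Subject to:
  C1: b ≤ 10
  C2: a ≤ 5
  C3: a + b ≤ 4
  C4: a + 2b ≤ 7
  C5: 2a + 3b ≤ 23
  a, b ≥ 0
Minimize: z = 10y1 + 5y2 + 4y3 + 7y4 + 23y5

Subject to:
  C1: -y2 - y3 - y4 - 2y5 ≤ -5
  C2: -y1 - y3 - 2y4 - 3y5 ≤ -1
  y1, y2, y3, y4, y5 ≥ 0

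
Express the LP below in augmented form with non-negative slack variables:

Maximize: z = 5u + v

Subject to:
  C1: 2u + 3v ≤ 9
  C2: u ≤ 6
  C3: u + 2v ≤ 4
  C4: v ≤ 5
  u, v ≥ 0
max z = 5u + v

s.t.
  2u + 3v + s1 = 9
  u + s2 = 6
  u + 2v + s3 = 4
  v + s4 = 5
  u, v, s1, s2, s3, s4 ≥ 0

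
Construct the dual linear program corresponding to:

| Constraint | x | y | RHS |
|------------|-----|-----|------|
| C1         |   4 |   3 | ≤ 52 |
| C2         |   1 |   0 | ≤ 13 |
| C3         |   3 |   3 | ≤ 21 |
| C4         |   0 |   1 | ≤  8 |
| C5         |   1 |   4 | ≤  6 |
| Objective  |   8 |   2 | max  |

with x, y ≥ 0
Minimize: z = 52y1 + 13y2 + 21y3 + 8y4 + 6y5

Subject to:
  C1: -4y1 - y2 - 3y3 - y5 ≤ -8
  C2: -3y1 - 3y3 - y4 - 4y5 ≤ -2
  y1, y2, y3, y4, y5 ≥ 0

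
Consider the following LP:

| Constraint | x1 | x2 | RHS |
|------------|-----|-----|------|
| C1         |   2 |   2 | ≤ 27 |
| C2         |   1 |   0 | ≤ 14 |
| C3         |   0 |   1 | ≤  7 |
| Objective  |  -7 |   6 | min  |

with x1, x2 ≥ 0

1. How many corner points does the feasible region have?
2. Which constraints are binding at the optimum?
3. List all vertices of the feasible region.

1. 4
2. C1, x2 ≥ 0
3. (0, 0), (13.5, 0), (6.5, 7), (0, 7)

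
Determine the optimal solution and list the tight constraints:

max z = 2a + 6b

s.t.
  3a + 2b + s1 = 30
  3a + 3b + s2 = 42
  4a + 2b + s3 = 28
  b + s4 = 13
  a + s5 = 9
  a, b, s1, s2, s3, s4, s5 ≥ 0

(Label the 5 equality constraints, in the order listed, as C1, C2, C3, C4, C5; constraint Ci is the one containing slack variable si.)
Optimal: a = 0.5, b = 13
Binding: C3, C4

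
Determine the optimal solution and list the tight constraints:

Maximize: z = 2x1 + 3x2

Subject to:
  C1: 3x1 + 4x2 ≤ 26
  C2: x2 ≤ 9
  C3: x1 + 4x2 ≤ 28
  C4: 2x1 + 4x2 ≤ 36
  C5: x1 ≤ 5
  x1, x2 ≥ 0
Optimal: x1 = 0, x2 = 6.5
Slack at optimum:
  C1: slack = 0 (binding)
  C2: slack = 2.5
  C3: slack = 2
  C4: slack = 10
  C5: slack = 5
  x1 ≥ 0: x1 = 0 (binding)
  x2 ≥ 0: x2 = 6.5
Binding constraints: C1, x1 ≥ 0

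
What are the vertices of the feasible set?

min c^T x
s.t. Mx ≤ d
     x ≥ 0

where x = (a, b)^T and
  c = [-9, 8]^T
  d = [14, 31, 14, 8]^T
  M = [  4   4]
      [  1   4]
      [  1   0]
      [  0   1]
Each vertex is the intersection of two constraint boundaries that also satisfies all remaining constraints:
  a = 0 and b = 0 → (0, 0)
  4a + 4b = 14 and b = 0 → (3.5, 0)
  4a + 4b = 14 and a = 0 → (0, 3.5)

Vertices: (0, 0), (3.5, 0), (0, 3.5)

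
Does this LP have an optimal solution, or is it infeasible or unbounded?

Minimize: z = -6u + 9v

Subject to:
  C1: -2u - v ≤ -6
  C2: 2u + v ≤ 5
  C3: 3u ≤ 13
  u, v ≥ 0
C2 requires 2u + v ≤ 5, while C1 (-2u - v ≤ -6) is equivalent to 2u + v ≥ 6. Together they would need 6 ≤ 2u + v ≤ 5, which is impossible since 6 > 5. No point satisfies all constraints.

The feasible region is empty; the LP is infeasible.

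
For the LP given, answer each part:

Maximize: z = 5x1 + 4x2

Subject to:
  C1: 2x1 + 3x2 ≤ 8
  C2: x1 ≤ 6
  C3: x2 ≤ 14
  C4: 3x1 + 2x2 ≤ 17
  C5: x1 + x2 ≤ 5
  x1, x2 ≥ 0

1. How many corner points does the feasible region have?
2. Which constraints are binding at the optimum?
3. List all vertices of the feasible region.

1. 3
2. C1, x2 ≥ 0
3. (0, 0), (4, 0), (0, 2.667)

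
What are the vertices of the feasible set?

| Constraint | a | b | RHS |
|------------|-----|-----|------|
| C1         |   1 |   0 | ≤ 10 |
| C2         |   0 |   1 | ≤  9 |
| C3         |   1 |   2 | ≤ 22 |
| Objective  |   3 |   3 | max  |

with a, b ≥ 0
Each vertex is the intersection of two constraint boundaries that also satisfies all remaining constraints:
  a = 0 and b = 0 → (0, 0)
  a = 10 and b = 0 → (10, 0)
  a = 10 and a + 2b = 22 → (10, 6)
  b = 9 and a + 2b = 22 → (4, 9)
  b = 9 and a = 0 → (0, 9)

Vertices: (0, 0), (10, 0), (10, 6), (4, 9), (0, 9)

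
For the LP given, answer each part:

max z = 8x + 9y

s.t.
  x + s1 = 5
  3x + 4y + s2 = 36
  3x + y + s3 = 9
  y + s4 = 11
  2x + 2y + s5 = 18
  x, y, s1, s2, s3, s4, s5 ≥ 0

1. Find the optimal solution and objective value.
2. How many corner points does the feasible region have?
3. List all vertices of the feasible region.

1. x = 0, y = 9, z = 81
2. 3
3. (0, 0), (3, 0), (0, 9)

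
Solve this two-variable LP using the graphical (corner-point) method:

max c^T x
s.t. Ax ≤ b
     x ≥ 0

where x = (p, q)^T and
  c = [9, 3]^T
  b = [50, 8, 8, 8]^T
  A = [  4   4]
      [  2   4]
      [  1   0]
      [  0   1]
Each vertex is the intersection of two constraint boundaries that also satisfies all remaining constraints:
  p = 0 and q = 0 → (0, 0)
  2p + 4q = 8 and q = 0 → (4, 0)
  2p + 4q = 8 and p = 0 → (0, 2)

Evaluating z = 9p + 3q at each vertex:
  (0, 0): z = 0
  (4, 0): z = 36
  (0, 2): z = 6

The maximum is at (4, 0) with z = 36.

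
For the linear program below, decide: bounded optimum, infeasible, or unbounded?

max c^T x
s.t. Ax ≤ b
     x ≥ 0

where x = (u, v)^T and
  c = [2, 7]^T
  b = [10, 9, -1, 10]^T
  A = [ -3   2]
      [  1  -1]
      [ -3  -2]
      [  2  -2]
Feasible point: (0, 1) satisfies every constraint, so the LP is feasible.
Direction d = (1, 1): for each constraint row a, a·d ≤ 0 —
  (-3)(1) + (2)(1) = -1 ≤ 0
  (1)(1) + (-1)(1) = 0 ≤ 0
  (-3)(1) + (-2)(1) = -5 ≤ 0
  (2)(1) + (-2)(1) = 0 ≤ 0
and d ≥ 0, so (0, 1) + t·d stays feasible for every t ≥ 0. Along this ray z = 2u + 7v changes by 9 per unit t, so z → +∞.

The LP is unbounded; z can be made arbitrarily large.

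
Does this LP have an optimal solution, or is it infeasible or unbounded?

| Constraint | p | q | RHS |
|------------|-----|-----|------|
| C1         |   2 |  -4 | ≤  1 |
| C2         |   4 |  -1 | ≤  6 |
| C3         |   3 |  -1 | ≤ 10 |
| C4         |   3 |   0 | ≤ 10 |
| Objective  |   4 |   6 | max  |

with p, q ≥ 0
Feasible point: (0, 0) satisfies every constraint, so the LP is feasible.
Direction d = (0, 1): for each constraint row a, a·d ≤ 0 —
  (2)(0) + (-4)(1) = -4 ≤ 0
  (4)(0) + (-1)(1) = -1 ≤ 0
  (3)(0) + (-1)(1) = -1 ≤ 0
  (3)(0) + (0)(1) = 0 ≤ 0
and d ≥ 0, so (0, 0) + t·d stays feasible for every t ≥ 0. Along this ray z = 4p + 6q changes by 6 per unit t, so z → +∞.

The LP is unbounded; z can be made arbitrarily large.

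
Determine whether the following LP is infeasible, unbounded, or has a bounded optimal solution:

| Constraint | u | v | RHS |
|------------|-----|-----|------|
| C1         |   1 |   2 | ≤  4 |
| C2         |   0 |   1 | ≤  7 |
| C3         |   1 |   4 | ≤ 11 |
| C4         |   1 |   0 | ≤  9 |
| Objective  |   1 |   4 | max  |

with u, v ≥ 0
The point (0, 2) satisfies every constraint, so the LP is feasible; the constraints give u ≤ 9 and v ≤ 7, which with u, v ≥ 0 keep the feasible region inside a bounded box. A feasible, bounded LP attains a finite optimum at a vertex.

Evaluating z = u + 4v at each vertex:
  (0, 0): z = 0
  (4, 0): z = 4
  (0, 2): z = 8

Bounded optimum: z* = 8 at (0, 2).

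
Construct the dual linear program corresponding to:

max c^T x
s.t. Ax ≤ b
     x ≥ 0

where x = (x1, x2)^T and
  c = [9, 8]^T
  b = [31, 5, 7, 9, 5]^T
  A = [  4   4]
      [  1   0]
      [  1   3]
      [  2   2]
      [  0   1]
Minimize: z = 31y1 + 5y2 + 7y3 + 9y4 + 5y5

Subject to:
  C1: -4y1 - y2 - y3 - 2y4 ≤ -9
  C2: -4y1 - 3y3 - 2y4 - y5 ≤ -8
  y1, y2, y3, y4, y5 ≥ 0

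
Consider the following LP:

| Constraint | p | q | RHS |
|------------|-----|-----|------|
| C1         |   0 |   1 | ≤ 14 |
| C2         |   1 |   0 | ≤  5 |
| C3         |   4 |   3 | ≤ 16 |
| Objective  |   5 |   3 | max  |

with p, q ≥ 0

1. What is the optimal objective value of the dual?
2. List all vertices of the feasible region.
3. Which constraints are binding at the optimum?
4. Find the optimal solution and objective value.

1. 20 (by strong duality, equal to the primal optimum)
2. (0, 0), (4, 0), (0, 5.333)
3. C3, q ≥ 0
4. p = 4, q = 0, z = 20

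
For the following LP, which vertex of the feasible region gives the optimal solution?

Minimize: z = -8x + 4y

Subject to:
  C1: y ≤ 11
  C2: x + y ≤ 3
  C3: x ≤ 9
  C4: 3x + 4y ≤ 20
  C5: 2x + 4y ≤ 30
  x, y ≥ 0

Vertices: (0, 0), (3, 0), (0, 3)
Evaluating z = -8x + 4y at each vertex:
  (0, 0): z = 0
  (3, 0): z = -24
  (0, 3): z = 12

The smallest value is z = -24, attained at (3, 0).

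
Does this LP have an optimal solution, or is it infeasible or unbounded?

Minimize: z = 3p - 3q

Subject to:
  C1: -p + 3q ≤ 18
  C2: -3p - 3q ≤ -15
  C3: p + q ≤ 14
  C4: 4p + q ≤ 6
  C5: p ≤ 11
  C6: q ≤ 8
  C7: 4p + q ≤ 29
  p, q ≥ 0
The point (0, 6) satisfies every constraint, so the LP is feasible; the constraints give p ≤ 11 and q ≤ 8, which with p, q ≥ 0 keep the feasible region inside a bounded box. A feasible, bounded LP attains a finite optimum at a vertex.

Evaluating z = 3p - 3q at each vertex:
  (0, 5): z = -15
  (0.3333, 4.667): z = -13
  (0, 6): z = -18

Bounded optimum: z* = -18 at (0, 6).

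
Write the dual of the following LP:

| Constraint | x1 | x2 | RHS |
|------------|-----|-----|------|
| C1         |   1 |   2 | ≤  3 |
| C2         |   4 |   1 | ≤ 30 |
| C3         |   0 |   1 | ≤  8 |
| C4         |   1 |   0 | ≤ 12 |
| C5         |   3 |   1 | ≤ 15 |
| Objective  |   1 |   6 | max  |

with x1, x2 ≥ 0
Minimize: z = 3y1 + 30y2 + 8y3 + 12y4 + 15y5

Subject to:
  C1: -y1 - 4y2 - y4 - 3y5 ≤ -1
  C2: -2y1 - y2 - y3 - y5 ≤ -6
  y1, y2, y3, y4, y5 ≥ 0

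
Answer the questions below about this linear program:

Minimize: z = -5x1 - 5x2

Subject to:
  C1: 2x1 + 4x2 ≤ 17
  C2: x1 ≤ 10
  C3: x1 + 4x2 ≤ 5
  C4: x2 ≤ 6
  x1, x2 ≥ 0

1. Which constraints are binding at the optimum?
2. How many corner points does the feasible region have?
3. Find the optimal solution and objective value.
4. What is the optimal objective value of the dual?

1. C3, x2 ≥ 0
2. 3
3. x1 = 5, x2 = 0, z = -25
4. -25 (by strong duality, equal to the primal optimum)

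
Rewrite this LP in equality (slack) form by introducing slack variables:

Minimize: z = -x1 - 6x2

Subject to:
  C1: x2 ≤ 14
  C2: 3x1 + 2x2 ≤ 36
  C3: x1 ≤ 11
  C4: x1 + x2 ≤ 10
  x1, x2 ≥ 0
min z = -x1 - 6x2

s.t.
  x2 + s1 = 14
  3x1 + 2x2 + s2 = 36
  x1 + s3 = 11
  x1 + x2 + s4 = 10
  x1, x2, s1, s2, s3, s4 ≥ 0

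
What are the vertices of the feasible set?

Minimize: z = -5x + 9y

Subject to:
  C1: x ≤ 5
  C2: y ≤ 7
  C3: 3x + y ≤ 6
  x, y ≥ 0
Each vertex is the intersection of two constraint boundaries that also satisfies all remaining constraints:
  x = 0 and y = 0 → (0, 0)
  3x + y = 6 and y = 0 → (2, 0)
  3x + y = 6 and x = 0 → (0, 6)

Vertices: (0, 0), (2, 0), (0, 6)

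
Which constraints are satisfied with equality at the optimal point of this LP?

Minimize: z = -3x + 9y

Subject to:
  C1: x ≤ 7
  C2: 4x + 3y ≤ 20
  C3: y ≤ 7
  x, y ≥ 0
Optimal: x = 5, y = 0
Slack at optimum:
  C1: slack = 2
  C2: slack = 0 (binding)
  C3: slack = 7
  x ≥ 0: x = 5
  y ≥ 0: y = 0 (binding)
Binding constraints: C2, y ≥ 0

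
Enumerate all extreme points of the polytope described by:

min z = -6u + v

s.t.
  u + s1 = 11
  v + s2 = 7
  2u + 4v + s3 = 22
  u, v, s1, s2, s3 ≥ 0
Each vertex is the intersection of two constraint boundaries that also satisfies all remaining constraints:
  u = 0 and v = 0 → (0, 0)
  u = 11 and 2u + 4v = 22 → (11, 0)
  2u + 4v = 22 and u = 0 → (0, 5.5)

Vertices: (0, 0), (11, 0), (0, 5.5)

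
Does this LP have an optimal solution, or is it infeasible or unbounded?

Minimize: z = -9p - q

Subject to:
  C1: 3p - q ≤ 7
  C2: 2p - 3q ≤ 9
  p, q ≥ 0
Feasible point: (0, 0) satisfies every constraint, so the LP is feasible.
Direction d = (0, 1): for each constraint row a, a·d ≤ 0 —
  (3)(0) + (-1)(1) = -1 ≤ 0
  (2)(0) + (-3)(1) = -3 ≤ 0
and d ≥ 0, so (0, 0) + t·d stays feasible for every t ≥ 0. Along this ray z = -9p - q changes by -1 per unit t, so z → −∞.

Unbounded — the objective can decrease without bound over the feasible region.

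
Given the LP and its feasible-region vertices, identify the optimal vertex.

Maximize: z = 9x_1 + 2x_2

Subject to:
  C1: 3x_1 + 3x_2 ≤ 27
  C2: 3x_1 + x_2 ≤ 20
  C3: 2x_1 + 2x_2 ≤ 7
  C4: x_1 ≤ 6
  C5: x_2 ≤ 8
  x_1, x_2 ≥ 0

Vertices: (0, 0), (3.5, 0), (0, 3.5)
Evaluating z = 9x_1 + 2x_2 at each vertex:
  (0, 0): z = 0
  (3.5, 0): z = 31.5
  (0, 3.5): z = 7

The largest value is z = 31.5, attained at (3.5, 0).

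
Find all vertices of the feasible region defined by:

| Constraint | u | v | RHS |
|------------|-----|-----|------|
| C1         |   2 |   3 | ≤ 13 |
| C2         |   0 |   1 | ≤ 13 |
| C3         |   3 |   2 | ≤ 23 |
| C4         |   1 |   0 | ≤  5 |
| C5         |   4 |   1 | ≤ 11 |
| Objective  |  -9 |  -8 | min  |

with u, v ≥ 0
Each vertex is the intersection of two constraint boundaries that also satisfies all remaining constraints:
  u = 0 and v = 0 → (0, 0)
  4u + v = 11 and v = 0 → (2.75, 0)
  2u + 3v = 13 and 4u + v = 11 → (2, 3)
  2u + 3v = 13 and u = 0 → (0, 4.333)

Vertices: (0, 0), (2.75, 0), (2, 3), (0, 4.333)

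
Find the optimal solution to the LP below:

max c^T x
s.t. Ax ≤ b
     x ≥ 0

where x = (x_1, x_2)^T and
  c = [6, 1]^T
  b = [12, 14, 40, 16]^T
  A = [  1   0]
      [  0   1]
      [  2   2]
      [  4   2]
x_1 = 4, x_2 = 0, z = 24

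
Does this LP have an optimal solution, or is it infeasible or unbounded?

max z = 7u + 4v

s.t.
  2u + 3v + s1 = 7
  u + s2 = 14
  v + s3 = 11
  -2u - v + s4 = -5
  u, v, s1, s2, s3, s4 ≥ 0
The point (3.5, 0) satisfies every constraint, so the LP is feasible; the constraints give u ≤ 14 and v ≤ 11, which with u, v ≥ 0 keep the feasible region inside a bounded box. A feasible, bounded LP attains a finite optimum at a vertex.

The LP has an optimal solution: (3.5, 0) with z = 24.5.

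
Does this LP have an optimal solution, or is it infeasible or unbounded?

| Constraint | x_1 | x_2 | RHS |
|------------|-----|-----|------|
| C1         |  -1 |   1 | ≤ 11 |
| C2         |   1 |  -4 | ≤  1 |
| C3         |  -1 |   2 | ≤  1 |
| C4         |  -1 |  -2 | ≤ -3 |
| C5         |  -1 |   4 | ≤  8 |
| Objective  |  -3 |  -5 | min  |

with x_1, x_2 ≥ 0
Feasible point: (1, 1) satisfies every constraint, so the LP is feasible.
Direction d = (4, 1): for each constraint row a, a·d ≤ 0 —
  (-1)(4) + (1)(1) = -3 ≤ 0
  (1)(4) + (-4)(1) = 0 ≤ 0
  (-1)(4) + (2)(1) = -2 ≤ 0
  (-1)(4) + (-2)(1) = -6 ≤ 0
  (-1)(4) + (4)(1) = 0 ≤ 0
and d ≥ 0, so (1, 1) + t·d stays feasible for every t ≥ 0. Along this ray z = -3x_1 - 5x_2 changes by -17 per unit t, so z → −∞.

The LP is unbounded; z can be made arbitrarily small.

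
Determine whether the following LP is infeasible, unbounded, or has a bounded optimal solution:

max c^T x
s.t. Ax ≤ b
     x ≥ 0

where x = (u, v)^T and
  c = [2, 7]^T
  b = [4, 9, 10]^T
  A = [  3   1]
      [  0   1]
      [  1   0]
The point (0, 4) satisfies every constraint, so the LP is feasible; the constraints give u ≤ 10 and v ≤ 9, which with u, v ≥ 0 keep the feasible region inside a bounded box. A feasible, bounded LP attains a finite optimum at a vertex.

Bounded optimum: z* = 28 at (0, 4).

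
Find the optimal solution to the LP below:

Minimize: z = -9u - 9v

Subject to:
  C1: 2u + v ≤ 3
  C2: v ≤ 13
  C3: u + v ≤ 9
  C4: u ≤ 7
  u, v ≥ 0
u = 0, v = 3, z = -27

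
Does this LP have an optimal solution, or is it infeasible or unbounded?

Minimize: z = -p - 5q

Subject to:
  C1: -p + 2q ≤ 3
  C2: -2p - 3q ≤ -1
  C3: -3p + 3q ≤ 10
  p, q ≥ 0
Feasible point: (0, 1) satisfies every constraint, so the LP is feasible.
Direction d = (1, 0): for each constraint row a, a·d ≤ 0 —
  (-1)(1) + (2)(0) = -1 ≤ 0
  (-2)(1) + (-3)(0) = -2 ≤ 0
  (-3)(1) + (3)(0) = -3 ≤ 0
and d ≥ 0, so (0, 1) + t·d stays feasible for every t ≥ 0. Along this ray z = -p - 5q changes by -1 per unit t, so z → −∞.

Unbounded — the objective can decrease without bound over the feasible region.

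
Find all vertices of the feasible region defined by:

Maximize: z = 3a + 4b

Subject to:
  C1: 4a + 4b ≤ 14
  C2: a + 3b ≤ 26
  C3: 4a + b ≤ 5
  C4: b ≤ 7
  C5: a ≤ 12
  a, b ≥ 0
Each vertex is the intersection of two constraint boundaries that also satisfies all remaining constraints:
  a = 0 and b = 0 → (0, 0)
  4a + b = 5 and b = 0 → (1.25, 0)
  4a + 4b = 14 and 4a + b = 5 → (0.5, 3)
  4a + 4b = 14 and a = 0 → (0, 3.5)

Vertices: (0, 0), (1.25, 0), (0.5, 3), (0, 3.5)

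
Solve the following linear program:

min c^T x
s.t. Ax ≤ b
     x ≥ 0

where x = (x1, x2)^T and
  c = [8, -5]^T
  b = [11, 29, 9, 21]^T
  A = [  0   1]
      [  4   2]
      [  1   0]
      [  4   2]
x1 = 0, x2 = 10.5, z = -52.5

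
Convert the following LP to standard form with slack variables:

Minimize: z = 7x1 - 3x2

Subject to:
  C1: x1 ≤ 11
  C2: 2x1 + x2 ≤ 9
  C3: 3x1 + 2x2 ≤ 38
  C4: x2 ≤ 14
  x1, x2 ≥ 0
min z = 7x1 - 3x2

s.t.
  x1 + s1 = 11
  2x1 + x2 + s2 = 9
  3x1 + 2x2 + s3 = 38
  x2 + s4 = 14
  x1, x2, s1, s2, s3, s4 ≥ 0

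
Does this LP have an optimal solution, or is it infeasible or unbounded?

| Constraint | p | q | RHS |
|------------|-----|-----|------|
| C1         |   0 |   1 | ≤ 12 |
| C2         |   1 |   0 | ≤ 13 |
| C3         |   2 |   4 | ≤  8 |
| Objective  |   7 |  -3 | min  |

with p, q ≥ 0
The point (0, 2) satisfies every constraint, so the LP is feasible; the constraints give p ≤ 13 and q ≤ 12, which with p, q ≥ 0 keep the feasible region inside a bounded box. A feasible, bounded LP attains a finite optimum at a vertex.

Bounded optimum: z* = -6 at (0, 2).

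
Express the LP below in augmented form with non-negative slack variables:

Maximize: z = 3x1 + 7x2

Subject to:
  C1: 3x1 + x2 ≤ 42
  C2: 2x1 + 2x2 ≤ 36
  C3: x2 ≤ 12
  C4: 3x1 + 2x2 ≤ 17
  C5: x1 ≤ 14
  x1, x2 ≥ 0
max z = 3x1 + 7x2

s.t.
  3x1 + x2 + s1 = 42
  2x1 + 2x2 + s2 = 36
  x2 + s3 = 12
  3x1 + 2x2 + s4 = 17
  x1 + s5 = 14
  x1, x2, s1, s2, s3, s4, s5 ≥ 0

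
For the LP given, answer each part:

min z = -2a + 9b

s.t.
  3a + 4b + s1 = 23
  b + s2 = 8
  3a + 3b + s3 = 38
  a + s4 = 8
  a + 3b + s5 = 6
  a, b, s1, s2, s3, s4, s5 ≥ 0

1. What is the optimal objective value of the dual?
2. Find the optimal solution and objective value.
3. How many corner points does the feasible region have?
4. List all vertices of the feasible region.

1. -12 (by strong duality, equal to the primal optimum)
2. a = 6, b = 0, z = -12
3. 3
4. (0, 0), (6, 0), (0, 2)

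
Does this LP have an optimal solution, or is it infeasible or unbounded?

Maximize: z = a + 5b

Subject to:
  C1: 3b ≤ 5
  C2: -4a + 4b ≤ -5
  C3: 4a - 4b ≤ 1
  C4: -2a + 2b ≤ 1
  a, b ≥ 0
C3 requires 4a - 4b ≤ 1, while C2 (-4a + 4b ≤ -5) is equivalent to 4a - 4b ≥ 5. Together they would need 5 ≤ 4a - 4b ≤ 1, which is impossible since 5 > 1. No point satisfies all constraints.

Infeasible — the constraint set is empty.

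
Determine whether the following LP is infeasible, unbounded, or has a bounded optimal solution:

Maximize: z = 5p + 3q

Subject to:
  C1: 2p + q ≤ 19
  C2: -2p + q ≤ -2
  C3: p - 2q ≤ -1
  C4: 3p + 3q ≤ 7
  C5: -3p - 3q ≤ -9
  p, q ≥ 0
C4 requires 3p + 3q ≤ 7, while C5 (-3p - 3q ≤ -9) is equivalent to 3p + 3q ≥ 9. Together they would need 9 ≤ 3p + 3q ≤ 7, which is impossible since 9 > 7. No point satisfies all constraints.

Infeasible — the constraint set is empty.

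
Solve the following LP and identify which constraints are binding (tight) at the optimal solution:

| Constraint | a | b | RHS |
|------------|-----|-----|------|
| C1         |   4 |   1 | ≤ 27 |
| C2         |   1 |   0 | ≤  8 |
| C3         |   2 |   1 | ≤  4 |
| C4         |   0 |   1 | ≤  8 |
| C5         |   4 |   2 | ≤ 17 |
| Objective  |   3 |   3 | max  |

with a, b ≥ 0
Optimal: a = 0, b = 4
Binding: C3, a ≥ 0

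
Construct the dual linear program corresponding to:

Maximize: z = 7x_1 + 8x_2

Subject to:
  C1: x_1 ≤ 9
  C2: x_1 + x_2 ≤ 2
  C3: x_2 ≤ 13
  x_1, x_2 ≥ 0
Minimize: z = 9y1 + 2y2 + 13y3

Subject to:
  C1: -y1 - y2 ≤ -7
  C2: -y2 - y3 ≤ -8
  y1, y2, y3 ≥ 0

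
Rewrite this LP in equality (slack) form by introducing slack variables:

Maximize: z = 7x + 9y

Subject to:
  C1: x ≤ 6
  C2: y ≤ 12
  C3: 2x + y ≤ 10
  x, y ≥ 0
max z = 7x + 9y

s.t.
  x + s1 = 6
  y + s2 = 12
  2x + y + s3 = 10
  x, y, s1, s2, s3 ≥ 0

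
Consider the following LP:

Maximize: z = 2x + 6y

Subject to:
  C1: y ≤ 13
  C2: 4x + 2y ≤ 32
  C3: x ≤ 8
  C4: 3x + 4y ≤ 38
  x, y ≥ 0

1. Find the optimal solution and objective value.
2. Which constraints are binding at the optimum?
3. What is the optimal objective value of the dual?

1. x = 0, y = 9.5, z = 57
2. C4, x ≥ 0
3. 57 (by strong duality, equal to the primal optimum)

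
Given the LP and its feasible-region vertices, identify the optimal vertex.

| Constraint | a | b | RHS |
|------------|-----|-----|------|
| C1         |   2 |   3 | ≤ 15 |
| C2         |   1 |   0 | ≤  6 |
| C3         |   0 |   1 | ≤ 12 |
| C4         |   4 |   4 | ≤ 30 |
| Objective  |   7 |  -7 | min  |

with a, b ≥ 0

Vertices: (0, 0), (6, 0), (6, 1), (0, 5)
Evaluating z = 7a - 7b at each vertex:
  (0, 0): z = 0
  (6, 0): z = 42
  (6, 1): z = 35
  (0, 5): z = -35

The smallest value is z = -35, attained at (0, 5).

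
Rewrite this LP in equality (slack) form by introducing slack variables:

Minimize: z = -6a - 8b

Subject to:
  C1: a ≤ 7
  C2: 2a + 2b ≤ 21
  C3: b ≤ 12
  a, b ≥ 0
min z = -6a - 8b

s.t.
  a + s1 = 7
  2a + 2b + s2 = 21
  b + s3 = 12
  a, b, s1, s2, s3 ≥ 0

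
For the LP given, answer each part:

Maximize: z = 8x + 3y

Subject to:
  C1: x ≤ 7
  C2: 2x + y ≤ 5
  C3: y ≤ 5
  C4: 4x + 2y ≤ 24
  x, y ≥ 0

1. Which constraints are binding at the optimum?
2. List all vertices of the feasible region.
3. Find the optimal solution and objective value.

1. C2, y ≥ 0
2. (0, 0), (2.5, 0), (0, 5)
3. x = 2.5, y = 0, z = 20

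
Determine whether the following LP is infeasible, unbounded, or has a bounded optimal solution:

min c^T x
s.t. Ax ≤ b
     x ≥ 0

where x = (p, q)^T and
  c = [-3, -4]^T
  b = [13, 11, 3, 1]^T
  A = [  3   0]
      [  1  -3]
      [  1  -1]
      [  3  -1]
Feasible point: (0, 0) satisfies every constraint, so the LP is feasible.
Direction d = (0, 1): for each constraint row a, a·d ≤ 0 —
  (3)(0) + (0)(1) = 0 ≤ 0
  (1)(0) + (-3)(1) = -3 ≤ 0
  (1)(0) + (-1)(1) = -1 ≤ 0
  (3)(0) + (-1)(1) = -1 ≤ 0
and d ≥ 0, so (0, 0) + t·d stays feasible for every t ≥ 0. Along this ray z = -3p - 4q changes by -4 per unit t, so z → −∞.

Unbounded: there is a feasible ray along which z → −∞.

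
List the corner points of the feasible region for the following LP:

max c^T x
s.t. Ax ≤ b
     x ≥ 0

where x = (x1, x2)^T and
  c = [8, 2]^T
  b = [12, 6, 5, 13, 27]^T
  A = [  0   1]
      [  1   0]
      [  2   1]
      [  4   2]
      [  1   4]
Each vertex is the intersection of two constraint boundaries that also satisfies all remaining constraints:
  x1 = 0 and x2 = 0 → (0, 0)
  2x1 + x2 = 5 and x2 = 0 → (2.5, 0)
  2x1 + x2 = 5 and x1 = 0 → (0, 5)

Vertices: (0, 0), (2.5, 0), (0, 5)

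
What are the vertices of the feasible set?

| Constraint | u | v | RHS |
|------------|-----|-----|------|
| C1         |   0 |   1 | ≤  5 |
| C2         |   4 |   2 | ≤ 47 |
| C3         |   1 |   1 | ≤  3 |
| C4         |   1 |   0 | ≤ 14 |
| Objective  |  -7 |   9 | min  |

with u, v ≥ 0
Each vertex is the intersection of two constraint boundaries that also satisfies all remaining constraints:
  u = 0 and v = 0 → (0, 0)
  u + v = 3 and v = 0 → (3, 0)
  u + v = 3 and u = 0 → (0, 3)

Vertices: (0, 0), (3, 0), (0, 3)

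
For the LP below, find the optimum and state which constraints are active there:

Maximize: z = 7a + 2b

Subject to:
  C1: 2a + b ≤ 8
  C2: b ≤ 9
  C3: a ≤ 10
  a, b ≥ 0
Optimal: a = 4, b = 0
Binding: C1, b ≥ 0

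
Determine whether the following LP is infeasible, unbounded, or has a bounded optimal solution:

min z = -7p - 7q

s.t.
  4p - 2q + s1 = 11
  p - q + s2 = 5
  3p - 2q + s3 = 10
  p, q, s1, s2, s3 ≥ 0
Feasible point: (0, 0) satisfies every constraint, so the LP is feasible.
Direction d = (0, 1): for each constraint row a, a·d ≤ 0 —
  (4)(0) + (-2)(1) = -2 ≤ 0
  (1)(0) + (-1)(1) = -1 ≤ 0
  (3)(0) + (-2)(1) = -2 ≤ 0
and d ≥ 0, so (0, 0) + t·d stays feasible for every t ≥ 0. Along this ray z = -7p - 7q changes by -7 per unit t, so z → −∞.

Unbounded — the objective can decrease without bound over the feasible region.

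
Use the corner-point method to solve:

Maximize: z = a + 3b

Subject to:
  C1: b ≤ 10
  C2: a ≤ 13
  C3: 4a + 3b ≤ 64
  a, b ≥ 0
Each vertex is the intersection of two constraint boundaries that also satisfies all remaining constraints:
  a = 0 and b = 0 → (0, 0)
  a = 13 and b = 0 → (13, 0)
  a = 13 and 4a + 3b = 64 → (13, 4)
  b = 10 and 4a + 3b = 64 → (8.5, 10)
  b = 10 and a = 0 → (0, 10)

Evaluating z = a + 3b at each vertex:
  (0, 0): z = 0
  (13, 0): z = 13
  (13, 4): z = 25
  (8.5, 10): z = 38.5
  (0, 10): z = 30

The maximum is at (8.5, 10) with z = 38.5.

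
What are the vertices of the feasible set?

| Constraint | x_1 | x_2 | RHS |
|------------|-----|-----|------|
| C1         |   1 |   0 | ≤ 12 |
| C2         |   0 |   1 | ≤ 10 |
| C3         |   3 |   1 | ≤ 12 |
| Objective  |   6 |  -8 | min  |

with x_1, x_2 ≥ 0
Each vertex is the intersection of two constraint boundaries that also satisfies all remaining constraints:
  x_1 = 0 and x_2 = 0 → (0, 0)
  3x_1 + x_2 = 12 and x_2 = 0 → (4, 0)
  x_2 = 10 and 3x_1 + x_2 = 12 → (0.6667, 10)
  x_2 = 10 and x_1 = 0 → (0, 10)

Vertices: (0, 0), (4, 0), (0.6667, 10), (0, 10)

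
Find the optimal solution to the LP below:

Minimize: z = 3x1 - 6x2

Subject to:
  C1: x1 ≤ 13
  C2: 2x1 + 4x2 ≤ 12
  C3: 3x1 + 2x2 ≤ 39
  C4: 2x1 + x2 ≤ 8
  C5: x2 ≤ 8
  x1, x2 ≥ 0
Each vertex is the intersection of two constraint boundaries that also satisfies all remaining constraints:
  x1 = 0 and x2 = 0 → (0, 0)
  2x1 + x2 = 8 and x2 = 0 → (4, 0)
  2x1 + 4x2 = 12 and 2x1 + x2 = 8 → (3.333, 1.333)
  2x1 + 4x2 = 12 and x1 = 0 → (0, 3)

Evaluating z = 3x1 - 6x2 at each vertex:
  (0, 0): z = 0
  (4, 0): z = 12
  (3.333, 1.333): z = 2
  (0, 3): z = -18

The minimum is at (0, 3) with z = -18.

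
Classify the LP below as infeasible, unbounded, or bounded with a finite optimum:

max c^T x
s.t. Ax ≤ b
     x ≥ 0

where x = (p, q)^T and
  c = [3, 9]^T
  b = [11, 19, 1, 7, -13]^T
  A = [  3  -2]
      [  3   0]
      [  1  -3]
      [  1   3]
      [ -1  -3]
One constraint requires p + 3q ≤ 7, while the constraint -p - 3q ≤ -13 is equivalent to p + 3q ≥ 13. Together they would need 13 ≤ p + 3q ≤ 7, which is impossible since 13 > 7. No point satisfies all constraints.

Infeasible: no point satisfies all constraints simultaneously.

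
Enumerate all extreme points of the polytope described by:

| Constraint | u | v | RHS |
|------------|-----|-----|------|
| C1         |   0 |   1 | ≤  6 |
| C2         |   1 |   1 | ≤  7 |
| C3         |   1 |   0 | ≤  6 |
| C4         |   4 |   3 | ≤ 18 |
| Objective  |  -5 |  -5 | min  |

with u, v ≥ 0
Each vertex is the intersection of two constraint boundaries that also satisfies all remaining constraints:
  u = 0 and v = 0 → (0, 0)
  4u + 3v = 18 and v = 0 → (4.5, 0)
  v = 6 and 4u + 3v = 18 → (0, 6)

Vertices: (0, 0), (4.5, 0), (0, 6)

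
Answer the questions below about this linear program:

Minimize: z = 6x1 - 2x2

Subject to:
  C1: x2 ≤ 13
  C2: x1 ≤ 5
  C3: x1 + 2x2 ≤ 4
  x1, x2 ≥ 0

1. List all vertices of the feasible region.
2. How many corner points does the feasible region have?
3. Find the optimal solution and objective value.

1. (0, 0), (4, 0), (0, 2)
2. 3
3. x1 = 0, x2 = 2, z = -4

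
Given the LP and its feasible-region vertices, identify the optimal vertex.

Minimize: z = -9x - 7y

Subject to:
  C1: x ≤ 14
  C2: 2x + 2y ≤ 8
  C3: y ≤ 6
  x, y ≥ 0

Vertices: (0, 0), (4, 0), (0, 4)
(4, 0) with z = -36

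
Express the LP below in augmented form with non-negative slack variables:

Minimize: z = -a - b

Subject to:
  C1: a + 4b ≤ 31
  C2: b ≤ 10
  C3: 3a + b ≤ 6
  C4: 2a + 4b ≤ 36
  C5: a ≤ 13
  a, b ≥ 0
min z = -a - b

s.t.
  a + 4b + s1 = 31
  b + s2 = 10
  3a + b + s3 = 6
  2a + 4b + s4 = 36
  a + s5 = 13
  a, b, s1, s2, s3, s4, s5 ≥ 0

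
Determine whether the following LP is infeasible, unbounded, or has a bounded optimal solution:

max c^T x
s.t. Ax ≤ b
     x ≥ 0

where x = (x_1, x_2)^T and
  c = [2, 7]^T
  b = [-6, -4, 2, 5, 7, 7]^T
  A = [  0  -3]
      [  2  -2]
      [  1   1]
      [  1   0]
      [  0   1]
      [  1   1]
The point (0, 2) satisfies every constraint, so the LP is feasible; the constraints give x_1 ≤ 5 and x_2 ≤ 7, which with x_1, x_2 ≥ 0 keep the feasible region inside a bounded box. A feasible, bounded LP attains a finite optimum at a vertex.

Feasible with finite optimum z* = 14 at (0, 2).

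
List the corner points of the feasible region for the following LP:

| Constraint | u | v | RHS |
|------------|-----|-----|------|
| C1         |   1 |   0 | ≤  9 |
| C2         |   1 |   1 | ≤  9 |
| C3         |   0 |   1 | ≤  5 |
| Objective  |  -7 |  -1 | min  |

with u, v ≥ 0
Each vertex is the intersection of two constraint boundaries that also satisfies all remaining constraints:
  u = 0 and v = 0 → (0, 0)
  u = 9 and u + v = 9 → (9, 0)
  u + v = 9 and v = 5 → (4, 5)
  v = 5 and u = 0 → (0, 5)

Vertices: (0, 0), (9, 0), (4, 5), (0, 5)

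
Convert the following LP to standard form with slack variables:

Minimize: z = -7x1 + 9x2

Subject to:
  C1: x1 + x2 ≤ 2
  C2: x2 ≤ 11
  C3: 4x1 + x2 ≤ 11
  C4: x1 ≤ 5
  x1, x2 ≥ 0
min z = -7x1 + 9x2

s.t.
  x1 + x2 + s1 = 2
  x2 + s2 = 11
  4x1 + x2 + s3 = 11
  x1 + s4 = 5
  x1, x2, s1, s2, s3, s4 ≥ 0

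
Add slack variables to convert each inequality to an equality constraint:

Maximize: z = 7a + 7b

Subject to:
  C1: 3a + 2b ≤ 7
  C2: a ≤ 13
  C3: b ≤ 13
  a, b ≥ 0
max z = 7a + 7b

s.t.
  3a + 2b + s1 = 7
  a + s2 = 13
  b + s3 = 13
  a, b, s1, s2, s3 ≥ 0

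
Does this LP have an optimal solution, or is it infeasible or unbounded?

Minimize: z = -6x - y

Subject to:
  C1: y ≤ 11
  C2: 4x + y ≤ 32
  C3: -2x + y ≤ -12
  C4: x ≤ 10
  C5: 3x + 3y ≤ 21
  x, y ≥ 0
The point (7, 0) satisfies every constraint, so the LP is feasible; the constraints give x ≤ 10 and y ≤ 11, which with x, y ≥ 0 keep the feasible region inside a bounded box. A feasible, bounded LP attains a finite optimum at a vertex.

Feasible with finite optimum z* = -42 at (7, 0).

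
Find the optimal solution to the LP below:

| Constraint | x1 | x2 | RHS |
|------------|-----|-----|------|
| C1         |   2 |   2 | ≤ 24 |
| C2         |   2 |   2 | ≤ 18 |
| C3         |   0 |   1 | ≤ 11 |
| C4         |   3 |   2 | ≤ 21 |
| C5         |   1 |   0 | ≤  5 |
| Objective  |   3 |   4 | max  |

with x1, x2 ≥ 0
Each vertex is the intersection of two constraint boundaries that also satisfies all remaining constraints:
  x1 = 0 and x2 = 0 → (0, 0)
  x1 = 5 and x2 = 0 → (5, 0)
  3x1 + 2x2 = 21 and x1 = 5 → (5, 3)
  2x1 + 2x2 = 18 and 3x1 + 2x2 = 21 → (3, 6)
  2x1 + 2x2 = 18 and x1 = 0 → (0, 9)

Evaluating z = 3x1 + 4x2 at each vertex:
  (0, 0): z = 0
  (5, 0): z = 15
  (5, 3): z = 27
  (3, 6): z = 33
  (0, 9): z = 36

The maximum is at (0, 9) with z = 36.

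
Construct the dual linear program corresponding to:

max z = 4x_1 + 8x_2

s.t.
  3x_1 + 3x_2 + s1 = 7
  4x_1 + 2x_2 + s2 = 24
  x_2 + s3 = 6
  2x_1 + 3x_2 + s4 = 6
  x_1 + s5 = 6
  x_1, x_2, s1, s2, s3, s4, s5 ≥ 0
Minimize: z = 7y1 + 24y2 + 6y3 + 6y4 + 6y5

Subject to:
  C1: -3y1 - 4y2 - 2y4 - y5 ≤ -4
  C2: -3y1 - 2y2 - y3 - 3y4 ≤ -8
  y1, y2, y3, y4, y5 ≥ 0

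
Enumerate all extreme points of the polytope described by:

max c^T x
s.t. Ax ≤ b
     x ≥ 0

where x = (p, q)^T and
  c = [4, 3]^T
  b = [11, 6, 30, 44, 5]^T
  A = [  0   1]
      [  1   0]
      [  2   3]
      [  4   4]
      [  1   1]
Each vertex is the intersection of two constraint boundaries that also satisfies all remaining constraints:
  p = 0 and q = 0 → (0, 0)
  p + q = 5 and q = 0 → (5, 0)
  p + q = 5 and p = 0 → (0, 5)

Vertices: (0, 0), (5, 0), (0, 5)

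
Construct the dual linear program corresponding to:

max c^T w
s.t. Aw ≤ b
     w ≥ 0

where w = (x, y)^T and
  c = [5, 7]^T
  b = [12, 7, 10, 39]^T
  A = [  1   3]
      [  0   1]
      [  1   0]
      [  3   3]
Minimize: z = 12y1 + 7y2 + 10y3 + 39y4

Subject to:
  C1: -y1 - y3 - 3y4 ≤ -5
  C2: -3y1 - y2 - 3y4 ≤ -7
  y1, y2, y3, y4 ≥ 0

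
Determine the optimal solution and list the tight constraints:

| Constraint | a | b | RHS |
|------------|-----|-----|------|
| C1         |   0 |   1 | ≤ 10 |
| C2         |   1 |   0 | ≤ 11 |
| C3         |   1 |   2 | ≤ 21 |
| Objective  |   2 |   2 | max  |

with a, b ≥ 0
Optimal: a = 11, b = 5
Binding: C2, C3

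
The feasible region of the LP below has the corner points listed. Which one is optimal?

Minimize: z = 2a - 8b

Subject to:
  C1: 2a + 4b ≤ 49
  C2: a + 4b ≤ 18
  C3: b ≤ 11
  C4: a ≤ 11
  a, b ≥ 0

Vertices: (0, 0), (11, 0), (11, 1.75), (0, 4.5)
(0, 4.5) with z = -36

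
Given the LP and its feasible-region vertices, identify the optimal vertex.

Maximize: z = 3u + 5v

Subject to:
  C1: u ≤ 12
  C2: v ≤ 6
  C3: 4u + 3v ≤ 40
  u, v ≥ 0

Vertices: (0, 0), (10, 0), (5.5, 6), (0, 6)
Evaluating z = 3u + 5v at each vertex:
  (0, 0): z = 0
  (10, 0): z = 30
  (5.5, 6): z = 46.5
  (0, 6): z = 30

The largest value is z = 46.5, attained at (5.5, 6).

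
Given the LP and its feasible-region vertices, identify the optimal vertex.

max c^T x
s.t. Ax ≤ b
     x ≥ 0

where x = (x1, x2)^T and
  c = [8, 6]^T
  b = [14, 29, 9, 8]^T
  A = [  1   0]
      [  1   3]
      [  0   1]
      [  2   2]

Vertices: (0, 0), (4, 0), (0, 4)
Evaluating z = 8x1 + 6x2 at each vertex:
  (0, 0): z = 0
  (4, 0): z = 32
  (0, 4): z = 24

The largest value is z = 32, attained at (4, 0).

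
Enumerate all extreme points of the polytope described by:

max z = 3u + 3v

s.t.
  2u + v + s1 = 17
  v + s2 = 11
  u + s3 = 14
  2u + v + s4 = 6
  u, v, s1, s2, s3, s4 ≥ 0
Each vertex is the intersection of two constraint boundaries that also satisfies all remaining constraints:
  u = 0 and v = 0 → (0, 0)
  2u + v = 6 and v = 0 → (3, 0)
  2u + v = 6 and u = 0 → (0, 6)

Vertices: (0, 0), (3, 0), (0, 6)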